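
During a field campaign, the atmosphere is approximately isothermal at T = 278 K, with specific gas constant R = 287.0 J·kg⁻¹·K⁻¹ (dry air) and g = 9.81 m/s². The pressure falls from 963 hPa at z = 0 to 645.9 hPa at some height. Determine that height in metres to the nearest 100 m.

z ≈ 3200 m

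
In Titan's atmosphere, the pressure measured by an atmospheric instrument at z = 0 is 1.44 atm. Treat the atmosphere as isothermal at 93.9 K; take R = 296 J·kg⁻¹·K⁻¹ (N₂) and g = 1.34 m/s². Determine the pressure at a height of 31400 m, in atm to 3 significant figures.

P ≈ 0.317 atm

Scale height: H = RT/g = 296 × 93.9 / 1.34 = 20742 m.
Barometric formula: P = P₀ exp(−z/H).
z/H = 31400/20742 = 1.5138; exp(−1.5138) = 0.22007.
P = 1.44 × 0.22007 = 0.31690 atm.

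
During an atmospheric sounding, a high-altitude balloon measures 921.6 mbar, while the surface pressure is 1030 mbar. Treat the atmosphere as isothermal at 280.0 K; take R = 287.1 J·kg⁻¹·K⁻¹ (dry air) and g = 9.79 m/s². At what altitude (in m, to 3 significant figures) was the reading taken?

Scale height: H = RT/g = 287.1 × 280.0 / 9.79 = 8211.2 m.
Invert the barometric formula: z = H ln(P₀/P).
P₀/P = 1030/921.6 = 1.1176; ln(1.1176) = 0.11118.
z = 8211.2 × 0.11118 = 912.92 m.

z ≈ 913 m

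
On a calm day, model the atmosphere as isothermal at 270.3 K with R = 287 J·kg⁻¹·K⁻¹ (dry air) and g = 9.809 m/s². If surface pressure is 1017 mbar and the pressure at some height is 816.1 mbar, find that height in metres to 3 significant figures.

Scale height: H = RT/g = 287 × 270.3 / 9.809 = 7908.7 m.
Invert the barometric formula: z = H ln(P₀/P).
P₀/P = 1017/816.1 = 1.2462; ln(1.2462) = 0.22010.
z = 7908.7 × 0.22010 = 1740.7 m.

z ≈ 1740 m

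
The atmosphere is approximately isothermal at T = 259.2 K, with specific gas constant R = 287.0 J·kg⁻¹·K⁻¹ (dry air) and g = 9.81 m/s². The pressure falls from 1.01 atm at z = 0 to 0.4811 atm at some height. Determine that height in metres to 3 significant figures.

z ≈ 5620 m

Scale height: H = RT/g = 287.0 × 259.2 / 9.81 = 7583.1 m.
Invert the barometric formula: z = H ln(P₀/P).
P₀/P = 1.01/0.4811 = 2.0994; ln(2.0994) = 0.74165.
z = 7583.1 × 0.74165 = 5624.0 m.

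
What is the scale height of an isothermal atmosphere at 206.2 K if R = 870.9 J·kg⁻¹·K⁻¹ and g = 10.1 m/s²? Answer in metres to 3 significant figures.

H ≈ 17800 m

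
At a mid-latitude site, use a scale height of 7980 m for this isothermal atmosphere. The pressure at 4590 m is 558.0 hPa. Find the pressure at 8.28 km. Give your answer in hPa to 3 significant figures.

P ≈ 351 hPa

Between two levels, P₂ = P₁ exp(−Δz/H) with Δz = z₂ − z₁.
Δz = 8280.0 − 4590.0 = 3690.0 m; Δz/H = 3690.0/7980.0 = 0.46241.
P₂ = 558.0 × exp(−0.46241) = 558.0 × 0.62976 = 351.41 hPa.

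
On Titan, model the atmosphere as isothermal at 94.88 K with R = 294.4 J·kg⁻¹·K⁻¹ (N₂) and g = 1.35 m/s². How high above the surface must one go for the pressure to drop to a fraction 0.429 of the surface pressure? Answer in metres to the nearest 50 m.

Scale height: H = RT/g = 294.4 × 94.88 / 1.35 = 20691 m.
Set P/P₀ = exp(−z/H) = 0.429, so z = −H ln(0.429).
−ln(0.429) = 0.84630; z = 20691 × 0.84630 = 17511 m.

z ≈ 17500 m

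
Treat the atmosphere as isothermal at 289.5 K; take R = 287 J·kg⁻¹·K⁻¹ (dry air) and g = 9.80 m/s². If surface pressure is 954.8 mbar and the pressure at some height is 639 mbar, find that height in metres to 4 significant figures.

Scale height: H = RT/g = 287 × 289.5 / 9.80 = 8478.2 m.
Invert the barometric formula: z = H ln(P₀/P).
P₀/P = 954.8/639 = 1.4942; ln(1.4942) = 0.40159.
z = 8478.2 × 0.40159 = 3404.8 m.

z ≈ 3405 m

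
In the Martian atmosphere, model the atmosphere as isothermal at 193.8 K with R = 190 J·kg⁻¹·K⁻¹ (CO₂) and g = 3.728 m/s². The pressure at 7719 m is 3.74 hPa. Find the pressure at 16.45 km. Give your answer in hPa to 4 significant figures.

P ≈ 1.545 hPa

Scale height: H = RT/g = 190 × 193.8 / 3.728 = 9877.1 m.
Between two levels, P₂ = P₁ exp(−Δz/H) with Δz = z₂ − z₁.
Δz = 16450 − 7719.0 = 8731.0 m; Δz/H = 8731.0/9877.1 = 0.88396.
P₂ = 3.74 × exp(−0.88396) = 3.74 × 0.41314 = 1.5451 hPa.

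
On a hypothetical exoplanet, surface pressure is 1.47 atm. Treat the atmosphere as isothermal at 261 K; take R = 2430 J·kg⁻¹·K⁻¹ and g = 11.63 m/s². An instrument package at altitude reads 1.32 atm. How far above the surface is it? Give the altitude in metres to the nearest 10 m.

z ≈ 5870 m

Scale height: H = RT/g = 2430 × 261 / 11.63 = 54534 m.
Invert the barometric formula: z = H ln(P₀/P).
P₀/P = 1.47/1.32 = 1.1136; ln(1.1136) = 0.10760.
z = 54534 × 0.10760 = 5867.9 m.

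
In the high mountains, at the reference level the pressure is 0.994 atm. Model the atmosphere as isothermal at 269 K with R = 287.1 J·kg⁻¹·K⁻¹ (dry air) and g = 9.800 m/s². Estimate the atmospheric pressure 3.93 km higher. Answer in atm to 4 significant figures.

Scale height: H = RT/g = 287.1 × 269 / 9.800 = 7880.6 m.
Barometric formula: P = P₀ exp(−z/H).
z/H = 3930.0/7880.6 = 0.49869; exp(−0.49869) = 0.60733.
P = 0.994 × 0.60733 = 0.60369 atm.

P ≈ 0.6037 atm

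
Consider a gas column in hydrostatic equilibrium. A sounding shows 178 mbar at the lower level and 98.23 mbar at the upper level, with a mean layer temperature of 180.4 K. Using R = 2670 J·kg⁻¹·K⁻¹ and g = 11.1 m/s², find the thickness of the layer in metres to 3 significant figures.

Δz ≈ 25800 m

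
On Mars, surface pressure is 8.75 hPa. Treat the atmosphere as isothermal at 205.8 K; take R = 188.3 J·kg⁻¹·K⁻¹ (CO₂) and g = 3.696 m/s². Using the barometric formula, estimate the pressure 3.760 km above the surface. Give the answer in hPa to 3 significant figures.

Scale height: H = RT/g = 188.3 × 205.8 / 3.696 = 10485 m.
Barometric formula: P = P₀ exp(−z/H).
z/H = 3760.0/10485 = 0.35861; exp(−0.35861) = 0.69865.
P = 8.75 × 0.69865 = 6.1132 hPa.

P ≈ 6.11 hPa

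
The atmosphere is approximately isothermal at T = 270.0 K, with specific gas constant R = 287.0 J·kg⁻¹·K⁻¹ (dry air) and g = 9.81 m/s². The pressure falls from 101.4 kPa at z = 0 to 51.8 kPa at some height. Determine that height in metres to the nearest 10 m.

Scale height: H = RT/g = 287.0 × 270.0 / 9.81 = 7899.1 m.
Invert the barometric formula: z = H ln(P₀/P).
P₀/P = 101.4/51.8 = 1.9575; ln(1.9575) = 0.67167.
z = 7899.1 × 0.67167 = 5305.6 m.

z ≈ 5310 m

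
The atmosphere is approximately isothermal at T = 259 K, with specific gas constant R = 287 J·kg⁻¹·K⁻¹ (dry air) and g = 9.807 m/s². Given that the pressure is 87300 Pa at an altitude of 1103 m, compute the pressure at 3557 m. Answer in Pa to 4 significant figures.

P ≈ 63150 Pa

Scale height: H = RT/g = 287 × 259 / 9.807 = 7579.6 m.
Between two levels, P₂ = P₁ exp(−Δz/H) with Δz = z₂ − z₁.
Δz = 3557.0 − 1103.0 = 2454.0 m; Δz/H = 2454.0/7579.6 = 0.32376.
P₂ = 87300 × exp(−0.32376) = 87300 × 0.72342 = 63155 Pa.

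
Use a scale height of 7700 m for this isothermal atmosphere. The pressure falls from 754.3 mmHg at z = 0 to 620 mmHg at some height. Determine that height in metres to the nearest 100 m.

Invert the barometric formula: z = H ln(P₀/P).
P₀/P = 754.3/620 = 1.2166; ln(1.2166) = 0.19606.
z = 7700.0 × 0.19606 = 1509.7 m.

z ≈ 1500 m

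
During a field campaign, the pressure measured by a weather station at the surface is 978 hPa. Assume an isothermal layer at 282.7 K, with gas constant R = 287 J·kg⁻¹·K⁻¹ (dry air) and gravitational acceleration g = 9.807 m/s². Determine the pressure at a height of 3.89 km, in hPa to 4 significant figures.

P ≈ 611.1 hPa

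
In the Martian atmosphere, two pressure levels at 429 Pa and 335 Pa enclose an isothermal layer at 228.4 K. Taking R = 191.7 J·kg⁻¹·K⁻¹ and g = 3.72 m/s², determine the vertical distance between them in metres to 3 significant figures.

Hypsometric equation: Δz = (R T̄/g) ln(P₁/P₂).
R T̄/g = 191.7 × 228.4 / 3.72 = 11770 m.
ln(429/335) = ln(1.2806) = 0.24733.
Δz = 11770 × 0.24733 = 2911.1 m.

Δz ≈ 2910 m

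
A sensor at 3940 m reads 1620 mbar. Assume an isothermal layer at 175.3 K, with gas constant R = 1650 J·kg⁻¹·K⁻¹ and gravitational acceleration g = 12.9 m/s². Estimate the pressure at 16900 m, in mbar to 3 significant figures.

P ≈ 909 mbar

Scale height: H = RT/g = 1650 × 175.3 / 12.9 = 22422 m.
Between two levels, P₂ = P₁ exp(−Δz/H) with Δz = z₂ − z₁.
Δz = 16900 − 3940.0 = 12960 m; Δz/H = 12960/22422 = 0.57800.
P₂ = 1620 × exp(−0.57800) = 1620 × 0.56102 = 908.85 mbar.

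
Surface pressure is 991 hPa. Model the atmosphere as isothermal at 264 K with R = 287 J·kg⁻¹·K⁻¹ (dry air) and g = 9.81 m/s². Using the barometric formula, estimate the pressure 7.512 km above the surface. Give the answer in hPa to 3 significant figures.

P ≈ 375 hPa

Scale height: H = RT/g = 287 × 264 / 9.81 = 7723.5 m.
Barometric formula: P = P₀ exp(−z/H).
z/H = 7512.0/7723.5 = 0.97262; exp(−0.97262) = 0.37809.
P = 991 × 0.37809 = 374.69 hPa.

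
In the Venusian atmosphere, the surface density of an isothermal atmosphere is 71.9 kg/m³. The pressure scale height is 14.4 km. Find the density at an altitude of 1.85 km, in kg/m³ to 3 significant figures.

In an isothermal atmosphere, density decays like pressure: ρ = ρ₀ exp(−z/H).
z/H = 1850.0/14400 = 0.12847; exp(−0.12847) = 0.87944.
ρ = 71.9 × 0.87944 = 63.232 kg/m³.

ρ ≈ 63.2 kg/m³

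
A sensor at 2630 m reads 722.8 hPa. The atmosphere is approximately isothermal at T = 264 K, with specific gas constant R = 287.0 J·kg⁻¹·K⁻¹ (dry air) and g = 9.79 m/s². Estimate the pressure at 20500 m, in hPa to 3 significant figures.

Scale height: H = RT/g = 287.0 × 264 / 9.79 = 7739.3 m.
Between two levels, P₂ = P₁ exp(−Δz/H) with Δz = z₂ − z₁.
Δz = 20500 − 2630.0 = 17870 m; Δz/H = 17870/7739.3 = 2.3090.
P₂ = 722.8 × exp(−2.3090) = 722.8 × 0.099361 = 71.818 hPa.

P ≈ 71.8 hPa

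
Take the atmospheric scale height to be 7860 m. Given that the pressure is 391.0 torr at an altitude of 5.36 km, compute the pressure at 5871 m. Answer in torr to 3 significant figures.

P ≈ 366 torr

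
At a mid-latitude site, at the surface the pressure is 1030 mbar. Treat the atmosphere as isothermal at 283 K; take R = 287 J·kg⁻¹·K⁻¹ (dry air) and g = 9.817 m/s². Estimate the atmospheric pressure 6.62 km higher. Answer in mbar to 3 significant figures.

P ≈ 463 mbar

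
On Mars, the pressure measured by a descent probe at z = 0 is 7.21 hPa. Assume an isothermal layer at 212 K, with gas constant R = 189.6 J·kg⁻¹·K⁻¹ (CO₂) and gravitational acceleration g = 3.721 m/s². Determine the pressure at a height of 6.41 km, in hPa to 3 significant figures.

Scale height: H = RT/g = 189.6 × 212 / 3.721 = 10802 m.
Barometric formula: P = P₀ exp(−z/H).
z/H = 6410.0/10802 = 0.59341; exp(−0.59341) = 0.55244.
P = 7.21 × 0.55244 = 3.9831 hPa.

P ≈ 3.98 hPa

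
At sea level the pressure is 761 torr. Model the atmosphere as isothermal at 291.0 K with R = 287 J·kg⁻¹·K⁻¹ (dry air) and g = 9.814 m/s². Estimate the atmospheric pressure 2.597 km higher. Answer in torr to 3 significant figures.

Scale height: H = RT/g = 287 × 291.0 / 9.814 = 8510.0 m.
Barometric formula: P = P₀ exp(−z/H).
z/H = 2597.0/8510.0 = 0.30517; exp(−0.30517) = 0.73700.
P = 761 × 0.73700 = 560.86 torr.

P ≈ 561 torr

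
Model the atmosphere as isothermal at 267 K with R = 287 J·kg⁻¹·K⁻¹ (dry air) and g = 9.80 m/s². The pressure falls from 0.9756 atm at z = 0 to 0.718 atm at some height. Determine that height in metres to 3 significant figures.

Scale height: H = RT/g = 287 × 267 / 9.80 = 7819.3 m.
Invert the barometric formula: z = H ln(P₀/P).
P₀/P = 0.9756/0.718 = 1.3588; ln(1.3588) = 0.30660.
z = 7819.3 × 0.30660 = 2397.4 m.

z ≈ 2400 m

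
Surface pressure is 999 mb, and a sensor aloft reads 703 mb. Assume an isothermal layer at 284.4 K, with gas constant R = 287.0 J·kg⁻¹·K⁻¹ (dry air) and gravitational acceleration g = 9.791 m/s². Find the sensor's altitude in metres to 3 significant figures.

z ≈ 2930 m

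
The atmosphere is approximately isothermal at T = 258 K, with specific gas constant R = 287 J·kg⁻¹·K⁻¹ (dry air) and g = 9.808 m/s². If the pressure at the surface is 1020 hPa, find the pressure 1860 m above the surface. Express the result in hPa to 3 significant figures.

P ≈ 797 hPa

Scale height: H = RT/g = 287 × 258 / 9.808 = 7549.6 m.
Barometric formula: P = P₀ exp(−z/H).
z/H = 1860.0/7549.6 = 0.24637; exp(−0.24637) = 0.78163.
P = 1020 × 0.78163 = 797.26 hPa.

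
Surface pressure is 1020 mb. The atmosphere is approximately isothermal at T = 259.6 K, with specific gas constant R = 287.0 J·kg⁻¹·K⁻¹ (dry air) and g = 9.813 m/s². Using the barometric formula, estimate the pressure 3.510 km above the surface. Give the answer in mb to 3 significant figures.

Scale height: H = RT/g = 287.0 × 259.6 / 9.813 = 7592.5 m.
Barometric formula: P = P₀ exp(−z/H).
z/H = 3510.0/7592.5 = 0.46230; exp(−0.46230) = 0.62983.
P = 1020 × 0.62983 = 642.43 mb.

P ≈ 642 mb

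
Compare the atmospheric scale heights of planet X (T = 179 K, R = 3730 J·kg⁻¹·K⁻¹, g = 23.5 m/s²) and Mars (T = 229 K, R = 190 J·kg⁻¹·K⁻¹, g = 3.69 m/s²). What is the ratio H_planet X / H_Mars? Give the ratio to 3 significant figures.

H = RT/g for each body.
H_planet X = 3730 × 179 / 23.5 = 28411 m.
H_Mars = 190 × 229 / 3.69 = 11791 m.
H_planet X/H_Mars = 28411/11791 = 2.4095.

H_planet X/H_Mars ≈ 2.41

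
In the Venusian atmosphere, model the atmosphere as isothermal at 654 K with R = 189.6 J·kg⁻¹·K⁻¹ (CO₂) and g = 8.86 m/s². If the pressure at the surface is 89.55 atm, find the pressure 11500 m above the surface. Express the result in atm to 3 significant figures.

P ≈ 39.4 atm

Scale height: H = RT/g = 189.6 × 654 / 8.86 = 13995 m.
Barometric formula: P = P₀ exp(−z/H).
z/H = 11500/13995 = 0.82172; exp(−0.82172) = 0.43967.
P = 89.55 × 0.43967 = 39.372 atm.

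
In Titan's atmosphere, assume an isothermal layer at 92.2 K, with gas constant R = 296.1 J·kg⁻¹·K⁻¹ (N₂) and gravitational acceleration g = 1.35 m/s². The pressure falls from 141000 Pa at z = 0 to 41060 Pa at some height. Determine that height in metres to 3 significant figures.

z ≈ 24900 m

Scale height: H = RT/g = 296.1 × 92.2 / 1.35 = 20223 m.
Invert the barometric formula: z = H ln(P₀/P).
P₀/P = 141000/41060 = 3.4340; ln(3.4340) = 1.2337.
z = 20223 × 1.2337 = 24949 m.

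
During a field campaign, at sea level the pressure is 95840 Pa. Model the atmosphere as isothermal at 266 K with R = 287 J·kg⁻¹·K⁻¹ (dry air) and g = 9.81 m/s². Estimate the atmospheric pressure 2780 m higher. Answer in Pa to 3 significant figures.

Scale height: H = RT/g = 287 × 266 / 9.81 = 7782.1 m.
Barometric formula: P = P₀ exp(−z/H).
z/H = 2780.0/7782.1 = 0.35723; exp(−0.35723) = 0.69961.
P = 95840 × 0.69961 = 67051 Pa.

P ≈ 67100 Pa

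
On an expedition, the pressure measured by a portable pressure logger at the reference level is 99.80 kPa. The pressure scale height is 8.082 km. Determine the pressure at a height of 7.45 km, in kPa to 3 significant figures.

Barometric formula: P = P₀ exp(−z/H).
z/H = 7450.0/8082.0 = 0.92180; exp(−0.92180) = 0.39780.
P = 99.80 × 0.39780 = 39.700 kPa.

P ≈ 39.7 kPa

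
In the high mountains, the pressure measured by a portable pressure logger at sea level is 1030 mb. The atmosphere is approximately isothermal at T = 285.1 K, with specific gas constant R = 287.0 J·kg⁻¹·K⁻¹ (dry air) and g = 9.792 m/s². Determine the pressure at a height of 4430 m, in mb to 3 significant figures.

Scale height: H = RT/g = 287.0 × 285.1 / 9.792 = 8356.2 m.
Barometric formula: P = P₀ exp(−z/H).
z/H = 4430.0/8356.2 = 0.53015; exp(−0.53015) = 0.58852.
P = 1030 × 0.58852 = 606.18 mb.

P ≈ 606 mb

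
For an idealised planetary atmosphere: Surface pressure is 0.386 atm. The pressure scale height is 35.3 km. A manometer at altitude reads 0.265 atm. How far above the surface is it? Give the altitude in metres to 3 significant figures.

z ≈ 13300 m

Invert the barometric formula: z = H ln(P₀/P).
P₀/P = 0.386/0.265 = 1.4566; ln(1.4566) = 0.37610.
z = 35300 × 0.37610 = 13276 m.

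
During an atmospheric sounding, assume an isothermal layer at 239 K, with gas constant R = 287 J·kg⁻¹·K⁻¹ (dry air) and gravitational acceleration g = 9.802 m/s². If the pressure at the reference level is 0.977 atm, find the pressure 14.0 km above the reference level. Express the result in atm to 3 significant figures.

P ≈ 0.132 atm

Scale height: H = RT/g = 287 × 239 / 9.802 = 6997.9 m.
Barometric formula: P = P₀ exp(−z/H).
z/H = 14000/6997.9 = 2.0006; exp(−2.0006) = 0.13525.
P = 0.977 × 0.13525 = 0.13214 atm.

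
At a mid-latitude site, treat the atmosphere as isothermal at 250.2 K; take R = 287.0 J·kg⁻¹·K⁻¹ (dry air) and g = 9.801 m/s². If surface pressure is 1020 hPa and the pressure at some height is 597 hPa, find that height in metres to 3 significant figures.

Scale height: H = RT/g = 287.0 × 250.2 / 9.801 = 7326.5 m.
Invert the barometric formula: z = H ln(P₀/P).
P₀/P = 1020/597 = 1.7085; ln(1.7085) = 0.53562.
z = 7326.5 × 0.53562 = 3924.2 m.

z ≈ 3920 m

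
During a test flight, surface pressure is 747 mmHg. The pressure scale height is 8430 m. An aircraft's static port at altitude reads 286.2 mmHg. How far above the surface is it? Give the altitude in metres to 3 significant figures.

z ≈ 8090 m

Invert the barometric formula: z = H ln(P₀/P).
P₀/P = 747/286.2 = 2.6101; ln(2.6101) = 0.95939.
z = 8430.0 × 0.95939 = 8087.7 m.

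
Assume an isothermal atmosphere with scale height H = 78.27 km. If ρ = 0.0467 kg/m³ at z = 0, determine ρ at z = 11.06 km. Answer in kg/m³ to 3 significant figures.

ρ ≈ 0.0405 kg/m³

In an isothermal atmosphere, density decays like pressure: ρ = ρ₀ exp(−z/H).
z/H = 11060/78270 = 0.14131; exp(−0.14131) = 0.86822.
ρ = 0.0467 × 0.86822 = 0.040546 kg/m³.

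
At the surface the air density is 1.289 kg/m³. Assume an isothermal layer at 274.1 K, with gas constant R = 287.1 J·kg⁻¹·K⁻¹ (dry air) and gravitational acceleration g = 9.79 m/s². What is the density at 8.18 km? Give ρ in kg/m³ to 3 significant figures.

ρ ≈ 0.466 kg/m³

Scale height: H = RT/g = 287.1 × 274.1 / 9.79 = 8038.2 m.
In an isothermal atmosphere, density decays like pressure: ρ = ρ₀ exp(−z/H).
z/H = 8180.0/8038.2 = 1.0176; exp(−1.0176) = 0.36146.
ρ = 1.289 × 0.36146 = 0.46592 kg/m³.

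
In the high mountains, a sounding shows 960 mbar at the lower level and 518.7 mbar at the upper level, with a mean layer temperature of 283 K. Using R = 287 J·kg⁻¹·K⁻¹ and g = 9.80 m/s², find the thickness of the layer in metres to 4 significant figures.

Δz ≈ 5102 m

Hypsometric equation: Δz = (R T̄/g) ln(P₁/P₂).
R T̄/g = 287 × 283 / 9.80 = 8287.9 m.
ln(960/518.7) = ln(1.8508) = 0.61562.
Δz = 8287.9 × 0.61562 = 5102.2 m.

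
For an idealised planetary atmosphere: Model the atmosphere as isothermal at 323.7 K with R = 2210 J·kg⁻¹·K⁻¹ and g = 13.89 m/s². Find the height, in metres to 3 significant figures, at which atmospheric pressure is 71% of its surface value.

z ≈ 17600 m

Scale height: H = RT/g = 2210 × 323.7 / 13.89 = 51503 m.
Set P/P₀ = exp(−z/H) = 0.71, so z = −H ln(0.71).
−ln(0.71) = 0.34249; z = 51503 × 0.34249 = 17639 m.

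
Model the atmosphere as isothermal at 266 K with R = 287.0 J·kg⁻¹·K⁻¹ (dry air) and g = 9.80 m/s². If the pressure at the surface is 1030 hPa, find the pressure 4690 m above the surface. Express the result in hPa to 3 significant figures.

P ≈ 564 hPa

Scale height: H = RT/g = 287.0 × 266 / 9.80 = 7790.0 m.
Barometric formula: P = P₀ exp(−z/H).
z/H = 4690.0/7790.0 = 0.60205; exp(−0.60205) = 0.54769.
P = 1030 × 0.54769 = 564.12 hPa.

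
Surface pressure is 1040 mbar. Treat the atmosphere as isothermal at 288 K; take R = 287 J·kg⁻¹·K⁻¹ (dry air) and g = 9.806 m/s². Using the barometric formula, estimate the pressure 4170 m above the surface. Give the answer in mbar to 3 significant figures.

P ≈ 634 mbar

Scale height: H = RT/g = 287 × 288 / 9.806 = 8429.1 m.
Barometric formula: P = P₀ exp(−z/H).
z/H = 4170.0/8429.1 = 0.49471; exp(−0.49471) = 0.60975.
P = 1040 × 0.60975 = 634.14 mbar.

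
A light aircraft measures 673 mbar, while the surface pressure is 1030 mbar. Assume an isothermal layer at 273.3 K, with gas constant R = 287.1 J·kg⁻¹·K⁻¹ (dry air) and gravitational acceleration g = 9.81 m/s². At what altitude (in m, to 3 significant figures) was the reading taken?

Scale height: H = RT/g = 287.1 × 273.3 / 9.81 = 7998.4 m.
Invert the barometric formula: z = H ln(P₀/P).
P₀/P = 1030/673 = 1.5305; ln(1.5305) = 0.42559.
z = 7998.4 × 0.42559 = 3404.0 m.

z ≈ 3400 m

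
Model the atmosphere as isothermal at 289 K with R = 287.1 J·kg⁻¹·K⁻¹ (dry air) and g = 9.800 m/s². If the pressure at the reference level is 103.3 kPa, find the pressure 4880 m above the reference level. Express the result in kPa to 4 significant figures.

Scale height: H = RT/g = 287.1 × 289 / 9.800 = 8466.5 m.
Barometric formula: P = P₀ exp(−z/H).
z/H = 4880.0/8466.5 = 0.57639; exp(−0.57639) = 0.56192.
P = 103.3 × 0.56192 = 58.046 kPa.

P ≈ 58.05 kPa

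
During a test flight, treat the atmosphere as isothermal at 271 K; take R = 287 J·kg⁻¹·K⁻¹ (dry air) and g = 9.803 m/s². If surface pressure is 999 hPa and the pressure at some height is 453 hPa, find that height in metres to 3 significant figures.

Scale height: H = RT/g = 287 × 271 / 9.803 = 7934.0 m.
Invert the barometric formula: z = H ln(P₀/P).
P₀/P = 999/453 = 2.2053; ln(2.2053) = 0.79086.
z = 7934.0 × 0.79086 = 6274.7 m.

z ≈ 6270 m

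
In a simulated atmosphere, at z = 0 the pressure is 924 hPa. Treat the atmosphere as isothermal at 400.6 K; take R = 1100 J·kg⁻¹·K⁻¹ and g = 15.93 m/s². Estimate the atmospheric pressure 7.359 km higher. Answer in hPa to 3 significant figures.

Scale height: H = RT/g = 1100 × 400.6 / 15.93 = 27662 m.
Barometric formula: P = P₀ exp(−z/H).
z/H = 7359.0/27662 = 0.26603; exp(−0.26603) = 0.76642.
P = 924 × 0.76642 = 708.17 hPa.

P ≈ 708 hPa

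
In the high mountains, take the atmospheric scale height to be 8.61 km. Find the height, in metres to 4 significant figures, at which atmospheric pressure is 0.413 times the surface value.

Set P/P₀ = exp(−z/H) = 0.413, so z = −H ln(0.413).
−ln(0.413) = 0.88431; z = 8610.0 × 0.88431 = 7613.9 m.

z ≈ 7614 m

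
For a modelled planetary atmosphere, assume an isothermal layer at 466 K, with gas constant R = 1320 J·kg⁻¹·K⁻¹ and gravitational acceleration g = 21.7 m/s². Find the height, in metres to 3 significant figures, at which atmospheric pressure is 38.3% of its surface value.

Scale height: H = RT/g = 1320 × 466 / 21.7 = 28347 m.
Set P/P₀ = exp(−z/H) = 0.383, so z = −H ln(0.383).
−ln(0.383) = 0.95972; z = 28347 × 0.95972 = 27205 m.

z ≈ 27200 m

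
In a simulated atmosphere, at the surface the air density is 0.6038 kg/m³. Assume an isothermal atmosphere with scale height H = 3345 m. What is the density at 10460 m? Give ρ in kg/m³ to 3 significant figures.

ρ ≈ 0.0265 kg/m³

In an isothermal atmosphere, density decays like pressure: ρ = ρ₀ exp(−z/H).
z/H = 10460/3345.0 = 3.1271; exp(−3.1271) = 0.043845.
ρ = 0.6038 × 0.043845 = 0.026474 kg/m³.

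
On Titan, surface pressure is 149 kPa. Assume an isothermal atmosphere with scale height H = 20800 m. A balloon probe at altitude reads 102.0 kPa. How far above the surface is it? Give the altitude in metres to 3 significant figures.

z ≈ 7880 m

Invert the barometric formula: z = H ln(P₀/P).
P₀/P = 149/102.0 = 1.4608; ln(1.4608) = 0.37898.
z = 20800 × 0.37898 = 7882.8 m.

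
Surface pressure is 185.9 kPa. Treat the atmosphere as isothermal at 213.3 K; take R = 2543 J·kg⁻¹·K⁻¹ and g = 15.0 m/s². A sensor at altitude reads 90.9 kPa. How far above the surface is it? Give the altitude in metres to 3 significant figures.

z ≈ 25900 m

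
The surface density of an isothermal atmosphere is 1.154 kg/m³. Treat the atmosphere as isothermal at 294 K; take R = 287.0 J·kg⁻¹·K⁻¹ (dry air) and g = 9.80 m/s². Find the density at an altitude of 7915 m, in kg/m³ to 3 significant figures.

Scale height: H = RT/g = 287.0 × 294 / 9.80 = 8610.0 m.
In an isothermal atmosphere, density decays like pressure: ρ = ρ₀ exp(−z/H).
z/H = 7915.0/8610.0 = 0.91928; exp(−0.91928) = 0.39881.
ρ = 1.154 × 0.39881 = 0.46023 kg/m³.

ρ ≈ 0.460 kg/m³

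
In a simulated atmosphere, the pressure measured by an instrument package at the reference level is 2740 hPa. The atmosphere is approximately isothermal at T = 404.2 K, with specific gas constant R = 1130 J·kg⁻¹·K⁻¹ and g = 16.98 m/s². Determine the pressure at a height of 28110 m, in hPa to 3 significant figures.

Scale height: H = RT/g = 1130 × 404.2 / 16.98 = 26899 m.
Barometric formula: P = P₀ exp(−z/H).
z/H = 28110/26899 = 1.0450; exp(−1.0450) = 0.35169.
P = 2740 × 0.35169 = 963.63 hPa.

P ≈ 964 hPa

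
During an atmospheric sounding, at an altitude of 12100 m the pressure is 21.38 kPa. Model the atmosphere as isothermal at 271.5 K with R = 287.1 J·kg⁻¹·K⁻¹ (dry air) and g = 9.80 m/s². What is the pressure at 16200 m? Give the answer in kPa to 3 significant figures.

P ≈ 12.8 kPa

Scale height: H = RT/g = 287.1 × 271.5 / 9.80 = 7953.8 m.
Between two levels, P₂ = P₁ exp(−Δz/H) with Δz = z₂ − z₁.
Δz = 16200 − 12100 = 4100.0 m; Δz/H = 4100.0/7953.8 = 0.51548.
P₂ = 21.38 × exp(−0.51548) = 21.38 × 0.59721 = 12.768 kPa.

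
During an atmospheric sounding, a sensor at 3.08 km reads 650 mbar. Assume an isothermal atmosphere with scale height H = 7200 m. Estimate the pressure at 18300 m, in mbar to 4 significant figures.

Between two levels, P₂ = P₁ exp(−Δz/H) with Δz = z₂ − z₁.
Δz = 18300 − 3080.0 = 15220 m; Δz/H = 15220/7200.0 = 2.1139.
P₂ = 650 × exp(−2.1139) = 650 × 0.12077 = 78.501 mbar.

P ≈ 78.50 mbar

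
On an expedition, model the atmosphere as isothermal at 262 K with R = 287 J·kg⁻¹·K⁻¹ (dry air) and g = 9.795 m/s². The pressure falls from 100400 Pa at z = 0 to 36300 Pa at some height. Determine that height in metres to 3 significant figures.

z ≈ 7810 m

Scale height: H = RT/g = 287 × 262 / 9.795 = 7676.8 m.
Invert the barometric formula: z = H ln(P₀/P).
P₀/P = 100400/36300 = 2.7658; ln(2.7658) = 1.0173.
z = 7676.8 × 1.0173 = 7809.6 m.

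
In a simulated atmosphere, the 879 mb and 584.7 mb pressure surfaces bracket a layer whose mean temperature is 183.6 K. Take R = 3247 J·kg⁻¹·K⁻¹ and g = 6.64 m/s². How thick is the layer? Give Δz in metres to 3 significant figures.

Δz ≈ 36600 m

Hypsometric equation: Δz = (R T̄/g) ln(P₁/P₂).
R T̄/g = 3247 × 183.6 / 6.64 = 89782 m.
ln(879/584.7) = ln(1.5033) = 0.40766.
Δz = 89782 × 0.40766 = 36601 m.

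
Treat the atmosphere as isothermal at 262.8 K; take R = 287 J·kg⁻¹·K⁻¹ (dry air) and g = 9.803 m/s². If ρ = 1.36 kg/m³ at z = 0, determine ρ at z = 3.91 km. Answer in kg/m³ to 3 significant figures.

Scale height: H = RT/g = 287 × 262.8 / 9.803 = 7693.9 m.
In an isothermal atmosphere, density decays like pressure: ρ = ρ₀ exp(−z/H).
z/H = 3910.0/7693.9 = 0.50819; exp(−0.50819) = 0.60158.
ρ = 1.36 × 0.60158 = 0.81815 kg/m³.

ρ ≈ 0.818 kg/m³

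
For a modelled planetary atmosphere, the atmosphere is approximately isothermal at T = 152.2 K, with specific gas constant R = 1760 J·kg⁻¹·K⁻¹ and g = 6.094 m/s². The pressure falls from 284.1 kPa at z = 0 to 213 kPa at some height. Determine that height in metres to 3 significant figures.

Scale height: H = RT/g = 1760 × 152.2 / 6.094 = 43957 m.
Invert the barometric formula: z = H ln(P₀/P).
P₀/P = 284.1/213 = 1.3338; ln(1.3338) = 0.28803.
z = 43957 × 0.28803 = 12661 m.

z ≈ 12700 m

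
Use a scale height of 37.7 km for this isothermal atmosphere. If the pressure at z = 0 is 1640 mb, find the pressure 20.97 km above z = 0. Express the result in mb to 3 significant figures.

P ≈ 940 mb

Barometric formula: P = P₀ exp(−z/H).
z/H = 20970/37700 = 0.55623; exp(−0.55623) = 0.57337.
P = 1640 × 0.57337 = 940.33 mb.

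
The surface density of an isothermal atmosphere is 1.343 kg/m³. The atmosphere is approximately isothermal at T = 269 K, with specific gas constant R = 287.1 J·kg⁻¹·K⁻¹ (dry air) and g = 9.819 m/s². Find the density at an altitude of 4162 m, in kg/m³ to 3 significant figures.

ρ ≈ 0.791 kg/m³

Scale height: H = RT/g = 287.1 × 269 / 9.819 = 7865.4 m.
In an isothermal atmosphere, density decays like pressure: ρ = ρ₀ exp(−z/H).
z/H = 4162.0/7865.4 = 0.52915; exp(−0.52915) = 0.58911.
ρ = 1.343 × 0.58911 = 0.79117 kg/m³.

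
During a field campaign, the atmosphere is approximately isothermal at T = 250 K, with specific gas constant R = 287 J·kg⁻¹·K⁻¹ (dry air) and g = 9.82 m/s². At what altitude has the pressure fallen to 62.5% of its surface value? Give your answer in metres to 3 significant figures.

Scale height: H = RT/g = 287 × 250 / 9.82 = 7306.5 m.
Set P/P₀ = exp(−z/H) = 0.625, so z = −H ln(0.625).
−ln(0.625) = 0.47000; z = 7306.5 × 0.47000 = 3434.1 m.

z ≈ 3430 m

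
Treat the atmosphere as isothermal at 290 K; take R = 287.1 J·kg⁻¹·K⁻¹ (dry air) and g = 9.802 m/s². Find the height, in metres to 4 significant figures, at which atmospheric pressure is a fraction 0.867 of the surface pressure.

Scale height: H = RT/g = 287.1 × 290 / 9.802 = 8494.1 m.
Set P/P₀ = exp(−z/H) = 0.867, so z = −H ln(0.867).
−ln(0.867) = 0.14272; z = 8494.1 × 0.14272 = 1212.3 m.

z ≈ 1212 m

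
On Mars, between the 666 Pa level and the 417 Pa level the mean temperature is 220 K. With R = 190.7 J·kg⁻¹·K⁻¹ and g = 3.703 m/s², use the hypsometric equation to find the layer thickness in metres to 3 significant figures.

Δz ≈ 5300 m

Hypsometric equation: Δz = (R T̄/g) ln(P₁/P₂).
R T̄/g = 190.7 × 220 / 3.703 = 11330 m.
ln(666/417) = ln(1.5971) = 0.46819.
Δz = 11330 × 0.46819 = 5304.6 m.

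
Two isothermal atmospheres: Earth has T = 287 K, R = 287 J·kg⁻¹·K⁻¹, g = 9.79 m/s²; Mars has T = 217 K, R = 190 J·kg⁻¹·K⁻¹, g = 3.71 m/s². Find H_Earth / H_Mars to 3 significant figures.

H = RT/g for each body.
H_Earth = 287 × 287 / 9.79 = 8413.6 m.
H_Mars = 190 × 217 / 3.71 = 11113 m.
H_Earth/H_Mars = 8413.6/11113 = 0.75710.

H_Earth/H_Mars ≈ 0.757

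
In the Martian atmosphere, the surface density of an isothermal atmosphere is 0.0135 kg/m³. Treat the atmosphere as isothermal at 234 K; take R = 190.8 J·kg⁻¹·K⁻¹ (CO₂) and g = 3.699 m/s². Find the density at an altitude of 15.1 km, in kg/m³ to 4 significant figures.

ρ ≈ 0.003864 kg/m³

Scale height: H = RT/g = 190.8 × 234 / 3.699 = 12070 m.
In an isothermal atmosphere, density decays like pressure: ρ = ρ₀ exp(−z/H).
z/H = 15100/12070 = 1.2510; exp(−1.2510) = 0.28622.
ρ = 0.0135 × 0.28622 = 0.0038640 kg/m³.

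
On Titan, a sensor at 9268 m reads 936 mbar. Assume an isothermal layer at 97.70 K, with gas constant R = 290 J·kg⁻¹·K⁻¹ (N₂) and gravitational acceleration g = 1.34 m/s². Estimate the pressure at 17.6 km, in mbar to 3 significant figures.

Scale height: H = RT/g = 290 × 97.70 / 1.34 = 21144 m.
Between two levels, P₂ = P₁ exp(−Δz/H) with Δz = z₂ − z₁.
Δz = 17600 − 9268.0 = 8332.0 m; Δz/H = 8332.0/21144 = 0.39406.
P₂ = 936 × exp(−0.39406) = 936 × 0.67431 = 631.15 mbar.

P ≈ 631 mbar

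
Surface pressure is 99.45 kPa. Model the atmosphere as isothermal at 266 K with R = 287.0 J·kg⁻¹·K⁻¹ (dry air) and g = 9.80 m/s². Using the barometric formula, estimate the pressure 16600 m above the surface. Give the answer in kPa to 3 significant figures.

P ≈ 11.8 kPa

Scale height: H = RT/g = 287.0 × 266 / 9.80 = 7790.0 m.
Barometric formula: P = P₀ exp(−z/H).
z/H = 16600/7790.0 = 2.1309; exp(−2.1309) = 0.11873.
P = 99.45 × 0.11873 = 11.808 kPa.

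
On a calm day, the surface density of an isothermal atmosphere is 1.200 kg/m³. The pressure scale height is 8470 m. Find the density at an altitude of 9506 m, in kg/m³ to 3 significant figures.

ρ ≈ 0.391 kg/m³

In an isothermal atmosphere, density decays like pressure: ρ = ρ₀ exp(−z/H).
z/H = 9506.0/8470.0 = 1.1223; exp(−1.1223) = 0.32553.
ρ = 1.200 × 0.32553 = 0.39064 kg/m³.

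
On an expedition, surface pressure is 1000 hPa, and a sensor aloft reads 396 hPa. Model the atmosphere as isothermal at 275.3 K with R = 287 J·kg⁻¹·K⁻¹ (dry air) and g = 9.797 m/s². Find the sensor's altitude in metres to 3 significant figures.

z ≈ 7470 m

Scale height: H = RT/g = 287 × 275.3 / 9.797 = 8064.8 m.
Invert the barometric formula: z = H ln(P₀/P).
P₀/P = 1000/396 = 2.5253; ln(2.5253) = 0.92636.
z = 8064.8 × 0.92636 = 7470.9 m.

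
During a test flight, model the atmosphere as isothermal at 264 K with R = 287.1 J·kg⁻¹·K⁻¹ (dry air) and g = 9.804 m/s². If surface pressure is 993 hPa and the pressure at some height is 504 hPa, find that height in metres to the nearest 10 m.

z ≈ 5240 m

Scale height: H = RT/g = 287.1 × 264 / 9.804 = 7731.0 m.
Invert the barometric formula: z = H ln(P₀/P).
P₀/P = 993/504 = 1.9702; ln(1.9702) = 0.67814.
z = 7731.0 × 0.67814 = 5242.7 m.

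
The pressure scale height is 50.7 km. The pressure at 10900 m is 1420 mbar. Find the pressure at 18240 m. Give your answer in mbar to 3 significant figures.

P ≈ 1230 mbar

Between two levels, P₂ = P₁ exp(−Δz/H) with Δz = z₂ − z₁.
Δz = 18240 − 10900 = 7340.0 m; Δz/H = 7340.0/50700 = 0.14477.
P₂ = 1420 × exp(−0.14477) = 1420 × 0.86522 = 1228.6 mbar.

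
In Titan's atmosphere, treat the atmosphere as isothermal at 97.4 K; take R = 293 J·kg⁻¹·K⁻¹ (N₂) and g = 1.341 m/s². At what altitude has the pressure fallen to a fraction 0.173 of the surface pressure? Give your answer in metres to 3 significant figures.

z ≈ 37300 m

Scale height: H = RT/g = 293 × 97.4 / 1.341 = 21281 m.
Set P/P₀ = exp(−z/H) = 0.173, so z = −H ln(0.173).
−ln(0.173) = 1.7545; z = 21281 × 1.7545 = 37338 m.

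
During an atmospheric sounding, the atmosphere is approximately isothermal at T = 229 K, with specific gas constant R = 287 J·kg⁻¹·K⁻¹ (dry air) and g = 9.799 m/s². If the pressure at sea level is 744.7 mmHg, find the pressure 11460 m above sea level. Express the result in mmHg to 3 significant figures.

Scale height: H = RT/g = 287 × 229 / 9.799 = 6707.1 m.
Barometric formula: P = P₀ exp(−z/H).
z/H = 11460/6707.1 = 1.7086; exp(−1.7086) = 0.18112.
P = 744.7 × 0.18112 = 134.88 mmHg.

P ≈ 135 mmHg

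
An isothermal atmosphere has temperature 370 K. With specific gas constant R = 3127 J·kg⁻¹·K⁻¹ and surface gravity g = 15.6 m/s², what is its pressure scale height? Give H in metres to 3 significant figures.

The scale height of an isothermal atmosphere is H = RT/g.
H = 3127 × 370 / 15.6 = 1157000/15.6 = 74167 m.

H ≈ 74200 m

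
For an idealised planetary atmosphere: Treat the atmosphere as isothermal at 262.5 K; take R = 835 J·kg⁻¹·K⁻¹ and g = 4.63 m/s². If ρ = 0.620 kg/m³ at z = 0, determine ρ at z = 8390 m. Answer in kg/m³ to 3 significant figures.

ρ ≈ 0.519 kg/m³

Scale height: H = RT/g = 835 × 262.5 / 4.63 = 47341 m.
In an isothermal atmosphere, density decays like pressure: ρ = ρ₀ exp(−z/H).
z/H = 8390.0/47341 = 0.17722; exp(−0.17722) = 0.83760.
ρ = 0.620 × 0.83760 = 0.51931 kg/m³.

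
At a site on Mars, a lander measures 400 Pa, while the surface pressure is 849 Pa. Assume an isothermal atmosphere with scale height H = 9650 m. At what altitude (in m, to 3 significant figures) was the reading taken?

Invert the barometric formula: z = H ln(P₀/P).
P₀/P = 849/400 = 2.1225; ln(2.1225) = 0.75259.
z = 9650.0 × 0.75259 = 7262.5 m.

z ≈ 7260 m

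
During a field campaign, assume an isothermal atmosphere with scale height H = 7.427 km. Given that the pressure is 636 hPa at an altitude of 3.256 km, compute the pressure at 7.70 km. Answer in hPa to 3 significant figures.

P ≈ 350 hPa

Between two levels, P₂ = P₁ exp(−Δz/H) with Δz = z₂ − z₁.
Δz = 7700.0 − 3256.0 = 4444.0 m; Δz/H = 4444.0/7427.0 = 0.59836.
P₂ = 636 × exp(−0.59836) = 636 × 0.54971 = 349.62 hPa.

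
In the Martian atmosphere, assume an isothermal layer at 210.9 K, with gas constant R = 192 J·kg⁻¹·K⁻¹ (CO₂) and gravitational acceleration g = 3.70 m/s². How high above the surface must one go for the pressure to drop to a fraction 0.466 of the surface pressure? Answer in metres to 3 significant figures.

z ≈ 8360 m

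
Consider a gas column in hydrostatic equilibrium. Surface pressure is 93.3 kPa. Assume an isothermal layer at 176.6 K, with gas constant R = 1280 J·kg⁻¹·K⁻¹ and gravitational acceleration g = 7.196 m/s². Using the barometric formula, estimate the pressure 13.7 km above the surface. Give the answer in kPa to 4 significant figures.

Scale height: H = RT/g = 1280 × 176.6 / 7.196 = 31413 m.
Barometric formula: P = P₀ exp(−z/H).
z/H = 13700/31413 = 0.43613; exp(−0.43613) = 0.64653.
P = 93.3 × 0.64653 = 60.321 kPa.

P ≈ 60.32 kPa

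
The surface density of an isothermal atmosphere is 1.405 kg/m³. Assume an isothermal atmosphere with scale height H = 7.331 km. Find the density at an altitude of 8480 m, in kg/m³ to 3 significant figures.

In an isothermal atmosphere, density decays like pressure: ρ = ρ₀ exp(−z/H).
z/H = 8480.0/7331.0 = 1.1567; exp(−1.1567) = 0.31452.
ρ = 1.405 × 0.31452 = 0.44190 kg/m³.

ρ ≈ 0.442 kg/m³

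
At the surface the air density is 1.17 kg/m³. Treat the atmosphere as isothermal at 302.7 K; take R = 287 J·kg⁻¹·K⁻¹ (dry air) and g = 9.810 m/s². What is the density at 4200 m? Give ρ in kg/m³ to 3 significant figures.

ρ ≈ 0.728 kg/m³

Scale height: H = RT/g = 287 × 302.7 / 9.810 = 8855.7 m.
In an isothermal atmosphere, density decays like pressure: ρ = ρ₀ exp(−z/H).
z/H = 4200.0/8855.7 = 0.47427; exp(−0.47427) = 0.62234.
ρ = 1.17 × 0.62234 = 0.72814 kg/m³.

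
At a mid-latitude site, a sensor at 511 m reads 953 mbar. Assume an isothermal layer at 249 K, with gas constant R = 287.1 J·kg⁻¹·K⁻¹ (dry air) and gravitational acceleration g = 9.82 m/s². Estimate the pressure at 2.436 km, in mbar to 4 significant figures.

P ≈ 731.6 mbar

Scale height: H = RT/g = 287.1 × 249 / 9.82 = 7279.8 m.
Between two levels, P₂ = P₁ exp(−Δz/H) with Δz = z₂ − z₁.
Δz = 2436.0 − 511.00 = 1925.0 m; Δz/H = 1925.0/7279.8 = 0.26443.
P₂ = 953 × exp(−0.26443) = 953 × 0.76764 = 731.56 mbar.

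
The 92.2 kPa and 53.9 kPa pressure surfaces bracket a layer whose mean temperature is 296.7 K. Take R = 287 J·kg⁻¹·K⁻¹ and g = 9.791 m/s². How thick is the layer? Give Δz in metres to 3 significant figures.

Δz ≈ 4670 m

Hypsometric equation: Δz = (R T̄/g) ln(P₁/P₂).
R T̄/g = 287 × 296.7 / 9.791 = 8697.1 m.
ln(92.2/53.9) = ln(1.7106) = 0.53684.
Δz = 8697.1 × 0.53684 = 4669.0 m.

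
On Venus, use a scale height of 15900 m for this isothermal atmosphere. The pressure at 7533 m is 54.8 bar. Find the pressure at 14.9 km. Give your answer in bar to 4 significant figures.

P ≈ 34.48 bar

Between two levels, P₂ = P₁ exp(−Δz/H) with Δz = z₂ − z₁.
Δz = 14900 − 7533.0 = 7367.0 m; Δz/H = 7367.0/15900 = 0.46333.
P₂ = 54.8 × exp(−0.46333) = 54.8 × 0.62918 = 34.479 bar.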